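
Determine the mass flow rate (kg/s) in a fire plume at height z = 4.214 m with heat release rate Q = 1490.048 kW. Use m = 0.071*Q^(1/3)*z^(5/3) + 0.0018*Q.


Q^(1/3) = 11.422
z^(5/3) = 10.994
First term = 0.071 * 11.422 * 10.994 = 8.9156
Second term = 0.0018 * 1490.048 = 2.6821
m = 11.598 kg/s

11.598 kg/s


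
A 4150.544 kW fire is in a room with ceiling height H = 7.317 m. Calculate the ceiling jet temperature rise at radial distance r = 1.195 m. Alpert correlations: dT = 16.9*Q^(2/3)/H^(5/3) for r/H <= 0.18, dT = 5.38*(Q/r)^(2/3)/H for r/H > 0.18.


r/H = 1.195 / 7.317 = 0.16332
r/H <= 0.18, so dT = 16.9*Q^(2/3)/H^(5/3)
Q^(2/3) = 258.27
H^(5/3) = 27.578
dT = 16.9 * 258.27 / 27.578 = 158.27 K

158.27 K


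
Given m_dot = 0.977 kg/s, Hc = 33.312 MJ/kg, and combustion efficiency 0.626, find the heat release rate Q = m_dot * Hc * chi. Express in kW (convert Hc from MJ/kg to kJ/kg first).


Hc = 33.312 MJ/kg = 33.312 * 1000 kJ/kg = 33312 kJ/kg
Q = 0.977 kg/s * 33312 kJ/kg * 0.626 = 20374 kW

20374 kW


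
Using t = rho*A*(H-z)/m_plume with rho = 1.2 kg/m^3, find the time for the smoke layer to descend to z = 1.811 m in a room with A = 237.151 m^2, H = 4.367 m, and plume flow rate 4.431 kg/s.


H - z = 2.556 m
t = 1.2 * 237.151 * 2.556 / 4.431 = 164.16 s

164.16 s


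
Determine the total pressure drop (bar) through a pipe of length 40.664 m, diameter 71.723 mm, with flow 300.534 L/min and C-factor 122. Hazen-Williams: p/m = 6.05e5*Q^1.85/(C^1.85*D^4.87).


Q^1.85 = 38380
C^1.85 = 7240.5
D^4.87 = 1.0891e+09
p/m = 0.0029447 bar/m
p_total = 0.0029447 * 40.664 = 0.11974 bar

0.11974 bar


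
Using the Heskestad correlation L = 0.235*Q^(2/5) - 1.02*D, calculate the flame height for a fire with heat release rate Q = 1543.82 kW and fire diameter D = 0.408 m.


Q^(2/5) = 18.856
0.235 * Q^(2/5) = 4.4310
1.02 * D = 0.41616
L = 4.0149 m

4.0149 m


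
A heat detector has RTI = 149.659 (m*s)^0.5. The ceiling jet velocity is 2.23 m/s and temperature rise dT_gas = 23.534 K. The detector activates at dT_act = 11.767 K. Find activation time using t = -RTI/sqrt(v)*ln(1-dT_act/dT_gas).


dT_act/dT_gas = 0.5
ln(1 - 0.5) = -0.69315
t = -149.659 / sqrt(2.23) * -0.69315 = 69.467 s

69.467 s


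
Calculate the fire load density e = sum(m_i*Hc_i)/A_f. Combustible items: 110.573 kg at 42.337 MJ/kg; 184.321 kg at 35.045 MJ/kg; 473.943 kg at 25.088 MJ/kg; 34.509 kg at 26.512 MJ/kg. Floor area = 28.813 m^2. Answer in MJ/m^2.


Total energy = 110.573*42.337 + 184.321*35.045 + 473.943*25.088 + 34.509*26.512
= 4681.329 + 6459.529 + 11890.28 + 914.9026
= 23946.04 MJ
e = 23946.04 / 28.813 = 831.08 MJ/m^2

831.08 MJ/m^2


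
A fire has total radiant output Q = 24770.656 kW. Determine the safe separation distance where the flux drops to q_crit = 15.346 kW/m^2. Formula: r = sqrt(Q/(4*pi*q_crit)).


4*pi*q_crit = 192.84
Q/(4*pi*q_crit) = 128.45
r = sqrt(128.45) = 11.334 m

11.334 m


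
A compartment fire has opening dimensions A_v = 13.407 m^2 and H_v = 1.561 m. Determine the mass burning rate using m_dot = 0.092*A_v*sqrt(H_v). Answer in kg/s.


sqrt(H_v) = 1.2494
m_dot = 0.092 * 13.407 * 1.2494 = 1.5411 kg/s

1.5411 kg/s


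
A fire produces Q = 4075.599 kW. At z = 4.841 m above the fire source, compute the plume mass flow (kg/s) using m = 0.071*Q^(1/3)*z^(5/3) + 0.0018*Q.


Q^(1/3) = 15.973
z^(5/3) = 13.853
First term = 0.071 * 15.973 * 13.853 = 15.711
Second term = 0.0018 * 4075.599 = 7.3361
m = 23.047 kg/s

23.047 kg/s


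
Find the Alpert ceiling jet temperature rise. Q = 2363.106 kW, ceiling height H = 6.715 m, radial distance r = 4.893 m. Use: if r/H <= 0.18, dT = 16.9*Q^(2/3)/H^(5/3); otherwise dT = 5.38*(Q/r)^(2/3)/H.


r/H = 4.893 / 6.715 = 0.72867
r/H > 0.18, so dT = 5.38*(Q/r)^(2/3)/H
Q/r = 482.96
(Q/r)^(2/3) = 61.556
dT = 5.38 * 61.556 / 6.715 = 49.318 K

49.318 K


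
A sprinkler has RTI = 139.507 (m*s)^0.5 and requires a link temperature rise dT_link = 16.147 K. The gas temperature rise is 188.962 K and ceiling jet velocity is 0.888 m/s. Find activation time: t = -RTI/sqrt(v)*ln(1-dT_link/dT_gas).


dT_link/dT_gas = 0.085451
ln(1 - 0.085451) = -0.089324
t = -139.507 / sqrt(0.888) * -0.089324 = 13.224 s

13.224 s


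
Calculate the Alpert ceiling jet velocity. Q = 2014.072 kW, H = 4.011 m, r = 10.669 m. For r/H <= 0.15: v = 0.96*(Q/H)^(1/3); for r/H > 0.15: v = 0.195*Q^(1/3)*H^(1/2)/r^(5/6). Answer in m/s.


r/H = 10.669 / 4.011 = 2.6599
r/H > 0.15, so v = 0.195*Q^(1/3)*H^(1/2)/r^(5/6)
Q^(1/3) = 12.629
H^(1/2) = 2.0027
r^(5/6) = 7.1907
v = 0.195 * 12.629 * 2.0027 / 7.1907 = 0.68588 m/s

0.68588 m/s


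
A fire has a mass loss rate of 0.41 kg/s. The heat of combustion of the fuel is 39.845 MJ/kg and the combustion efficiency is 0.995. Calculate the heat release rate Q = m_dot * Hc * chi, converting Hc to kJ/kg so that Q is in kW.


Hc = 39.845 MJ/kg = 39.845 * 1000 kJ/kg = 39845 kJ/kg
Q = 0.41 kg/s * 39845 kJ/kg * 0.995 = 16255 kW

16255 kW


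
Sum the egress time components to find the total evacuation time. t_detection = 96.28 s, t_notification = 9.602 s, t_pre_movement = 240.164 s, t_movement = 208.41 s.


Total = 96.28 + 9.602 + 240.164 + 208.41 = 554.456 s

554.456 s


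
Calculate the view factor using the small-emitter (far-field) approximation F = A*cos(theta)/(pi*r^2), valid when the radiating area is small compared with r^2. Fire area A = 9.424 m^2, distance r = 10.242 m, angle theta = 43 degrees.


cos(43 deg) = 0.73135
pi*r^2 = 329.55
F = 9.424 * 0.73135 / 329.55 = 0.020914

0.020914


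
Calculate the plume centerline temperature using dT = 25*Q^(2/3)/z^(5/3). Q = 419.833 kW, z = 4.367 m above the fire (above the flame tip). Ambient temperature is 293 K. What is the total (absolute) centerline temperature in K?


Q^(2/3) = 56.068
z^(5/3) = 11.667
dT = 25 * 56.068 / 11.667 = 120.14 K
T = 293 + 120.14 = 413.14 K

413.14 K


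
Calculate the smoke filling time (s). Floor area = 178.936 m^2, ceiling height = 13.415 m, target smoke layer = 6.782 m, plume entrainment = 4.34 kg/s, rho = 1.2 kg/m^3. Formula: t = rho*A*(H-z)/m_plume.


H - z = 6.633 m
t = 1.2 * 178.936 * 6.633 / 4.34 = 328.17 s

328.17 s


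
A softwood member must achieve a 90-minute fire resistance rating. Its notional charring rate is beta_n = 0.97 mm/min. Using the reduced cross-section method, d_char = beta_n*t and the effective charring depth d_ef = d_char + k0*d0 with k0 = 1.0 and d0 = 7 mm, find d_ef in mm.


d_char = 0.97 * 90 = 87.3 mm
d_ef = 87.3 + 1.0*7 = 94.3 mm

94.3 mm


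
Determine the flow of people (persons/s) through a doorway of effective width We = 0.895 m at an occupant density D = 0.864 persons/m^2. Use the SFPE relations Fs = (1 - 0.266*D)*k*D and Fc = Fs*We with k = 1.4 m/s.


1 - 0.266*D = 1 - 0.266*0.864 = 0.77018
Fs = 0.77018 * 1.4 * 0.864 = 0.93160 persons/(s*m)
Fc = 0.93160 * 0.895 = 0.83379 persons/s

0.83379 persons/s


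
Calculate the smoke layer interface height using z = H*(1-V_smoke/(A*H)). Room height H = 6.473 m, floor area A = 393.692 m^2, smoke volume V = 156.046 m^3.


V/(A*H) = 0.061234
1 - 0.061234 = 0.93877
z = 6.473 * 0.93877 = 6.0766 m

6.0766 m


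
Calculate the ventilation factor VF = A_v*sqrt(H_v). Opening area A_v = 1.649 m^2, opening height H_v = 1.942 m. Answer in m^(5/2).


sqrt(H_v) = 1.3936
VF = 1.649 * 1.3936 = 2.2980 m^(5/2)

2.2980 m^(5/2)


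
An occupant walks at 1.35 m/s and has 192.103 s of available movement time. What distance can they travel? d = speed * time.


d = 1.35 * 192.103 = 259.34 m

259.34 m


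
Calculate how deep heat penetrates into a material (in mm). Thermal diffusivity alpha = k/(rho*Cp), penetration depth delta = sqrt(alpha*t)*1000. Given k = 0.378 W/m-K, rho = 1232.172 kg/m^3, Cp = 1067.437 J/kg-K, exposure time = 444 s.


alpha = 0.378 / (1232.172 * 1067.437) = 2.8739e-07 m^2/s
alpha * t = 0.00012760
delta = sqrt(0.00012760) * 1000 = 11.296 mm

11.296 mm


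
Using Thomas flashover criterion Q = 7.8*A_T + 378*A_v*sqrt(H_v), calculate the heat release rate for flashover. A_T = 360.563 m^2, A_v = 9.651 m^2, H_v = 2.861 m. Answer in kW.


7.8*A_T = 2812.4
sqrt(H_v) = 1.6914
378*A_v*sqrt(H_v) = 6170.5
Q = 2812.4 + 6170.5 = 8982.9 kW

8982.9 kW


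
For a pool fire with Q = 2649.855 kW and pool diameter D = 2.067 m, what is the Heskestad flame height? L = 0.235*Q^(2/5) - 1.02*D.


Q^(2/5) = 23.404
0.235 * Q^(2/5) = 5.4999
1.02 * D = 2.1083
L = 3.3916 m

3.3916 m


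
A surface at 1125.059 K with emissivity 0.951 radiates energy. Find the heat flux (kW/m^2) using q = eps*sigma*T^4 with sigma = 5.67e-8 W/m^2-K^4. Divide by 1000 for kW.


T^4 = 1.6021e+12
q = 0.951 * 5.67e-8 * 1.6021e+12 / 1000 = 86.390 kW/m^2

86.390 kW/m^2


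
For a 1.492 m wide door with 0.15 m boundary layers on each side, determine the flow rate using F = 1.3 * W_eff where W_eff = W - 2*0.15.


W_eff = 1.492 - 0.30 = 1.192 m
F = 1.3 * 1.192 = 1.5496 persons/s

1.5496 persons/s


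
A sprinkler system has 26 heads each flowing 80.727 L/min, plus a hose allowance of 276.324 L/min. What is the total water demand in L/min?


Sprinkler demand = 26 * 80.727 = 2098.902 L/min
Total = 2098.902 + 276.324 = 2375.226 L/min

2375.226 L/min


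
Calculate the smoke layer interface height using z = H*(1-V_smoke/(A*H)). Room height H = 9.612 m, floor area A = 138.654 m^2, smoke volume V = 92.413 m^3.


V/(A*H) = 0.069340
1 - 0.069340 = 0.93066
z = 9.612 * 0.93066 = 8.9455 m

8.9455 m


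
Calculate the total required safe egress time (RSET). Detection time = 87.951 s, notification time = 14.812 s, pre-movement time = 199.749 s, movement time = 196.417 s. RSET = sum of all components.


Total = 87.951 + 14.812 + 199.749 + 196.417 = 498.929 s

498.929 s


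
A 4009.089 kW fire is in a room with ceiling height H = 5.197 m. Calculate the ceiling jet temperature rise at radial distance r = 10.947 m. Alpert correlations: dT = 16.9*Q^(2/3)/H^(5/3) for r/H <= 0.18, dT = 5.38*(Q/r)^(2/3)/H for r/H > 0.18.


r/H = 10.947 / 5.197 = 2.1064
r/H > 0.18, so dT = 5.38*(Q/r)^(2/3)/H
Q/r = 366.23
(Q/r)^(2/3) = 51.188
dT = 5.38 * 51.188 / 5.197 = 52.990 K

52.990 K


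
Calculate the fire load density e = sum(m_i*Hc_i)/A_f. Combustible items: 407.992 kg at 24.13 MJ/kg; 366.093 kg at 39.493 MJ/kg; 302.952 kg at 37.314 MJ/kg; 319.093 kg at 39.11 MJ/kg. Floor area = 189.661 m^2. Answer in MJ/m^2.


Total energy = 407.992*24.13 + 366.093*39.493 + 302.952*37.314 + 319.093*39.11
= 9844.847 + 14458.11 + 11304.35 + 12479.73
= 48087.04 MJ
e = 48087.04 / 189.661 = 253.54 MJ/m^2

253.54 MJ/m^2


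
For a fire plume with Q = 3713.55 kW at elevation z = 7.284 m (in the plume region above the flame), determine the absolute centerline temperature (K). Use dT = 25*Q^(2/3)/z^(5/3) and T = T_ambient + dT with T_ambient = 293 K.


Q^(2/3) = 239.81
z^(5/3) = 27.371
dT = 25 * 239.81 / 27.371 = 219.04 K
T = 293 + 219.04 = 512.04 K

512.04 K


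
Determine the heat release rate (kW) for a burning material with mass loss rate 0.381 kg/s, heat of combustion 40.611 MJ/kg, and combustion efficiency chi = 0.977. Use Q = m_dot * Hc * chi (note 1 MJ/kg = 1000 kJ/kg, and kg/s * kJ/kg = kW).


Hc = 40.611 MJ/kg = 40.611 * 1000 kJ/kg = 40611 kJ/kg
Q = 0.381 kg/s * 40611 kJ/kg * 0.977 = 15117 kW

15117 kW


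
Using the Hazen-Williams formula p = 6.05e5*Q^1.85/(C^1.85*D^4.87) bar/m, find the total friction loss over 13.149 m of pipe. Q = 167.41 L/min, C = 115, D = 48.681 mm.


Q^1.85 = 13002
C^1.85 = 6490.7
D^4.87 = 1.6498e+08
p/m = 0.0073455 bar/m
p_total = 0.0073455 * 13.149 = 0.096586 bar

0.096586 bar


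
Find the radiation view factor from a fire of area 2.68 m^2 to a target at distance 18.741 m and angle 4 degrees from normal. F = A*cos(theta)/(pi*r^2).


cos(4 deg) = 0.99756
pi*r^2 = 1103.4
F = 2.68 * 0.99756 / 1103.4 = 0.0024229

0.0024229


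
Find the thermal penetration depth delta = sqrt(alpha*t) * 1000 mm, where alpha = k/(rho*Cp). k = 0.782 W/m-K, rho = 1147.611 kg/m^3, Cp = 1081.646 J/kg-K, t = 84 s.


alpha = 0.782 / (1147.611 * 1081.646) = 6.2998e-07 m^2/s
alpha * t = 5.2918e-05
delta = sqrt(5.2918e-05) * 1000 = 7.2745 mm

7.2745 mm


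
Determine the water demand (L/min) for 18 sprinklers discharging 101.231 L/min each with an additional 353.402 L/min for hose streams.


Sprinkler demand = 18 * 101.231 = 1822.158 L/min
Total = 1822.158 + 353.402 = 2175.56 L/min

2175.56 L/min


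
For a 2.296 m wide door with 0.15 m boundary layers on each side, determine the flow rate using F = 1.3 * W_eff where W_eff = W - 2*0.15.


W_eff = 2.296 - 0.30 = 1.996 m
F = 1.3 * 1.996 = 2.5948 persons/s

2.5948 persons/s


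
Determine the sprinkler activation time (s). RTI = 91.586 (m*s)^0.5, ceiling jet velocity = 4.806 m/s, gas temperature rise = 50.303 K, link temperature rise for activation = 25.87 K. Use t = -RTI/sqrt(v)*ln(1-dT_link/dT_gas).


dT_link/dT_gas = 0.51428
ln(1 - 0.51428) = -0.72213
t = -91.586 / sqrt(4.806) * -0.72213 = 30.168 s

30.168 s


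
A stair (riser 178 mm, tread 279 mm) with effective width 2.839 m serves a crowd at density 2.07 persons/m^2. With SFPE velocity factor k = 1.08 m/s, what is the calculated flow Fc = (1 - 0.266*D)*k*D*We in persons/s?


1 - 0.266*D = 1 - 0.266*2.07 = 0.44938
Fs = 0.44938 * 1.08 * 2.07 = 1.0046 persons/(s*m)
Fc = 1.0046 * 2.839 = 2.8522 persons/s

2.8522 persons/s


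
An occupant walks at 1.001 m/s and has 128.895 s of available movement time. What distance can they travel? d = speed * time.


d = 1.001 * 128.895 = 129.02 m

129.02 m


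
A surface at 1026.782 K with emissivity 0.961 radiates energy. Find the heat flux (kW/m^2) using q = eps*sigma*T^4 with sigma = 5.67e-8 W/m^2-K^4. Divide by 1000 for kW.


T^4 = 1.1115e+12
q = 0.961 * 5.67e-8 * 1.1115e+12 / 1000 = 60.565 kW/m^2

60.565 kW/m^2


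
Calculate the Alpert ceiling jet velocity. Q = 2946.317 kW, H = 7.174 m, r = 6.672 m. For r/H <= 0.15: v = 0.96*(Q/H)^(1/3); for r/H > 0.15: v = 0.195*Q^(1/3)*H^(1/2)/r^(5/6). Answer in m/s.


r/H = 6.672 / 7.174 = 0.93003
r/H > 0.15, so v = 0.195*Q^(1/3)*H^(1/2)/r^(5/6)
Q^(1/3) = 14.336
H^(1/2) = 2.6784
r^(5/6) = 4.8627
v = 0.195 * 14.336 * 2.6784 / 4.8627 = 1.5398 m/s

1.5398 m/s


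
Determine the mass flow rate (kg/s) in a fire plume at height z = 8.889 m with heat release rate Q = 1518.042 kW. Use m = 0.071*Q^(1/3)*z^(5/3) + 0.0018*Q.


Q^(1/3) = 11.493
z^(5/3) = 38.144
First term = 0.071 * 11.493 * 38.144 = 31.125
Second term = 0.0018 * 1518.042 = 2.7325
m = 33.857 kg/s

33.857 kg/s


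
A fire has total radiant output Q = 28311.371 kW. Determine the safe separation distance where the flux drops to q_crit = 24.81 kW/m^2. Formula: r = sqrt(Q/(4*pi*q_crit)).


4*pi*q_crit = 311.77
Q/(4*pi*q_crit) = 90.808
r = sqrt(90.808) = 9.5293 m

9.5293 m


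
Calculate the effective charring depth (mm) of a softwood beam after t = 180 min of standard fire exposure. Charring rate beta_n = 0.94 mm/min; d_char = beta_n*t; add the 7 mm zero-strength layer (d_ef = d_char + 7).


d_char = 0.94 * 180 = 169.2 mm
d_ef = 169.2 + 1.0*7 = 176.2 mm

176.2 mm


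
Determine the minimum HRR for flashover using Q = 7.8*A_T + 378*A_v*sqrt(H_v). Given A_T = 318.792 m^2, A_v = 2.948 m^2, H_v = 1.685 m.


7.8*A_T = 2486.6
sqrt(H_v) = 1.2981
378*A_v*sqrt(H_v) = 1446.5
Q = 2486.6 + 1446.5 = 3933.1 kW

3933.1 kW


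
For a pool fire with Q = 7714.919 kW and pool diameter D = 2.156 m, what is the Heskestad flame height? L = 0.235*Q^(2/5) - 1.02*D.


Q^(2/5) = 35.887
0.235 * Q^(2/5) = 8.4334
1.02 * D = 2.1991
L = 6.2342 m

6.2342 m


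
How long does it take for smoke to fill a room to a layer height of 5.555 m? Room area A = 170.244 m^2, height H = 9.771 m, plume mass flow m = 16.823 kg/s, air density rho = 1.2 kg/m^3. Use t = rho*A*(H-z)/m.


H - z = 4.216 m
t = 1.2 * 170.244 * 4.216 / 16.823 = 51.198 s

51.198 s


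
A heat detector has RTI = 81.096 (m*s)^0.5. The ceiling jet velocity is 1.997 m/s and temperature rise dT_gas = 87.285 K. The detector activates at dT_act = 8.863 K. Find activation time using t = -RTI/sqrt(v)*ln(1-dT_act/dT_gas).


dT_act/dT_gas = 0.10154
ln(1 - 0.10154) = -0.10707
t = -81.096 / sqrt(1.997) * -0.10707 = 6.1446 s

6.1446 s


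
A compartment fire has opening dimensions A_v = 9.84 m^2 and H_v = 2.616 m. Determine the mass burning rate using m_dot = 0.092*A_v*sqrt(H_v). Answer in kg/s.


sqrt(H_v) = 1.6174
m_dot = 0.092 * 9.84 * 1.6174 = 1.4642 kg/s

1.4642 kg/s


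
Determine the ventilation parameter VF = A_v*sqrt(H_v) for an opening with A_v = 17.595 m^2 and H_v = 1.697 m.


sqrt(H_v) = 1.3027
VF = 17.595 * 1.3027 = 22.921 m^(5/2)

22.921 m^(5/2)


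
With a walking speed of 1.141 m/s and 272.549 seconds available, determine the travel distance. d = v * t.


d = 1.141 * 272.549 = 310.98 m

310.98 m


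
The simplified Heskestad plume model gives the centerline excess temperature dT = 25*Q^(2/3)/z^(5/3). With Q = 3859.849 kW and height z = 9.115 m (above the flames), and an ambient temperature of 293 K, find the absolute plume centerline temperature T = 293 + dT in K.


Q^(2/3) = 246.06
z^(5/3) = 39.774
dT = 25 * 246.06 / 39.774 = 154.67 K
T = 293 + 154.67 = 447.67 K

447.67 K


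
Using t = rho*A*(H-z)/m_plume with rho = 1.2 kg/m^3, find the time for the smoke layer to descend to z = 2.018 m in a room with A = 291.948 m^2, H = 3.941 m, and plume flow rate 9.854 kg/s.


H - z = 1.923 m
t = 1.2 * 291.948 * 1.923 / 9.854 = 68.368 s

68.368 s


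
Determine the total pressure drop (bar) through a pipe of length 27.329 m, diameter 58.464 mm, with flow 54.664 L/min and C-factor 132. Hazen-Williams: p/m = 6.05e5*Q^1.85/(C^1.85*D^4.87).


Q^1.85 = 1639.6
C^1.85 = 8376.5
D^4.87 = 4.0248e+08
p/m = 0.00029423 bar/m
p_total = 0.00029423 * 27.329 = 0.0080411 bar

0.0080411 bar


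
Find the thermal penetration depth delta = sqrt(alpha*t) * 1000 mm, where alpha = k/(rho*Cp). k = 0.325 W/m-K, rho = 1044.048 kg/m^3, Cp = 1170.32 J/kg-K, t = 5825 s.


alpha = 0.325 / (1044.048 * 1170.32) = 2.6599e-07 m^2/s
alpha * t = 0.0015494
delta = sqrt(0.0015494) * 1000 = 39.362 mm

39.362 mm


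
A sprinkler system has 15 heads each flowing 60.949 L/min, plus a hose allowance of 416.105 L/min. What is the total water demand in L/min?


Sprinkler demand = 15 * 60.949 = 914.235 L/min
Total = 914.235 + 416.105 = 1330.34 L/min

1330.34 L/min


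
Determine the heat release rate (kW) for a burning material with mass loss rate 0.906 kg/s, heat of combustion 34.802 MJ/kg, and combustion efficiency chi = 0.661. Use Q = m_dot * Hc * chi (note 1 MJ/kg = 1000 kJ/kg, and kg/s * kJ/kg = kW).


Hc = 34.802 MJ/kg = 34.802 * 1000 kJ/kg = 34802 kJ/kg
Q = 0.906 kg/s * 34802 kJ/kg * 0.661 = 20842 kW

20842 kW


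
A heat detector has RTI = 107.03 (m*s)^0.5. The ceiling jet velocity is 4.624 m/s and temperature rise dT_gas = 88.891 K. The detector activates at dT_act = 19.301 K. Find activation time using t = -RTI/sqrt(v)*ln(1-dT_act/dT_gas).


dT_act/dT_gas = 0.21713
ln(1 - 0.21713) = -0.24479
t = -107.03 / sqrt(4.624) * -0.24479 = 12.184 s

12.184 s


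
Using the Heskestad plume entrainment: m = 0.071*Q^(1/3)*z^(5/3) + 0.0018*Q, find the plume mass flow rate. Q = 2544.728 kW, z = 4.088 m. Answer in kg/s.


Q^(1/3) = 13.653
z^(5/3) = 10.452
First term = 0.071 * 13.653 * 10.452 = 10.131
Second term = 0.0018 * 2544.728 = 4.5805
m = 14.712 kg/s

14.712 kg/s


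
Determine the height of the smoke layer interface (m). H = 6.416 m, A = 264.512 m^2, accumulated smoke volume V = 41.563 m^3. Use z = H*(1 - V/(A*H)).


V/(A*H) = 0.024490
1 - 0.024490 = 0.97551
z = 6.416 * 0.97551 = 6.2589 m

6.2589 m


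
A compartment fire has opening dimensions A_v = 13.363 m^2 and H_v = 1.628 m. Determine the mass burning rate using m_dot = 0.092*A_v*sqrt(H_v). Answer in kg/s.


sqrt(H_v) = 1.2759
m_dot = 0.092 * 13.363 * 1.2759 = 1.5686 kg/s

1.5686 kg/s


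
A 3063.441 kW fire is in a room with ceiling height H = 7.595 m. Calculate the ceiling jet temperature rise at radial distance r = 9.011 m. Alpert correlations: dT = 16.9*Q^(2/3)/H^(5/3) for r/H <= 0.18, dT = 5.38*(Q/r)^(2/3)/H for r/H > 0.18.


r/H = 9.011 / 7.595 = 1.1864
r/H > 0.18, so dT = 5.38*(Q/r)^(2/3)/H
Q/r = 339.97
(Q/r)^(2/3) = 48.711
dT = 5.38 * 48.711 / 7.595 = 34.505 K

34.505 K


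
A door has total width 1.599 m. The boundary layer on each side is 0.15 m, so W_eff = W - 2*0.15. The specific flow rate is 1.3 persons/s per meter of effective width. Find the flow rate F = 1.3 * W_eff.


W_eff = 1.599 - 0.30 = 1.299 m
F = 1.3 * 1.299 = 1.6887 persons/s

1.6887 persons/s


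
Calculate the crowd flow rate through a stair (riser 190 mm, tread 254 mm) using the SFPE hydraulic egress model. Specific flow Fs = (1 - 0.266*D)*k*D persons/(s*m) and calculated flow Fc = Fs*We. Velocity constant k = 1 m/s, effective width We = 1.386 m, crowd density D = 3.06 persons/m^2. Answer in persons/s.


1 - 0.266*D = 1 - 0.266*3.06 = 0.18604
Fs = 0.18604 * 1 * 3.06 = 0.56928 persons/(s*m)
Fc = 0.56928 * 1.386 = 0.78903 persons/s

0.78903 persons/s


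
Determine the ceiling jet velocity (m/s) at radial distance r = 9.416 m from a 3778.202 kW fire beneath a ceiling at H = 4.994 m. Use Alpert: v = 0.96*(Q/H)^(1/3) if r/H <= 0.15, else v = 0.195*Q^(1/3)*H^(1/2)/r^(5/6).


r/H = 9.416 / 4.994 = 1.8855
r/H > 0.15, so v = 0.195*Q^(1/3)*H^(1/2)/r^(5/6)
Q^(1/3) = 15.575
H^(1/2) = 2.2347
r^(5/6) = 6.4797
v = 0.195 * 15.575 * 2.2347 / 6.4797 = 1.0474 m/s

1.0474 m/s


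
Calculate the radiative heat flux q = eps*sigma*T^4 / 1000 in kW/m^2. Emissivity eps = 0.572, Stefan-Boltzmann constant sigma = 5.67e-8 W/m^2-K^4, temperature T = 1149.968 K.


T^4 = 1.7488e+12
q = 0.572 * 5.67e-8 * 1.7488e+12 / 1000 = 56.718 kW/m^2

56.718 kW/m^2


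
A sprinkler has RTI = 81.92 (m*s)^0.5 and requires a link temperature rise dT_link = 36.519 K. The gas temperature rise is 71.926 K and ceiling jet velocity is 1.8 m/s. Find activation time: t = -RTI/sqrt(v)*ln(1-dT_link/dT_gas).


dT_link/dT_gas = 0.50773
ln(1 - 0.50773) = -0.70873
t = -81.92 / sqrt(1.8) * -0.70873 = 43.275 s

43.275 s


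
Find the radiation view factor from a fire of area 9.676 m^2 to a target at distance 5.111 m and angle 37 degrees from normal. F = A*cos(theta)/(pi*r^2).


cos(37 deg) = 0.79864
pi*r^2 = 82.066
F = 9.676 * 0.79864 / 82.066 = 0.094164

0.094164


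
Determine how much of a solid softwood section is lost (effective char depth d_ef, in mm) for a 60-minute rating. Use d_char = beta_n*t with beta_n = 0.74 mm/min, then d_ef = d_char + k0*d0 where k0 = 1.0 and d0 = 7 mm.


d_char = 0.74 * 60 = 44.4 mm
d_ef = 44.4 + 1.0*7 = 51.4 mm

51.4 mm


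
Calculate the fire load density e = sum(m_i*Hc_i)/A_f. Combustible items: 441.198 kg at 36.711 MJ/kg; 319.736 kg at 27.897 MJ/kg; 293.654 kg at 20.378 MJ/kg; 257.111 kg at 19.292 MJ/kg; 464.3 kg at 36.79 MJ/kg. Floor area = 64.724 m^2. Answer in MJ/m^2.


Total energy = 441.198*36.711 + 319.736*27.897 + 293.654*20.378 + 257.111*19.292 + 464.3*36.79
= 16196.82 + 8919.675 + 5984.081 + 4960.185 + 17081.597
= 53142.36 MJ
e = 53142.36 / 64.724 = 821.06 MJ/m^2

821.06 MJ/m^2


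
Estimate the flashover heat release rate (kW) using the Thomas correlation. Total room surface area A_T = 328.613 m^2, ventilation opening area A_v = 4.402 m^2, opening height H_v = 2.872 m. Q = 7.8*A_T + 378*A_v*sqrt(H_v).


7.8*A_T = 2563.2
sqrt(H_v) = 1.6947
378*A_v*sqrt(H_v) = 2819.9
Q = 2563.2 + 2819.9 = 5383.1 kW

5383.1 kW


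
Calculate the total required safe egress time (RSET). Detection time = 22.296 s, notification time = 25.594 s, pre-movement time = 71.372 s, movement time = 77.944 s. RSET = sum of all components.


Total = 22.296 + 25.594 + 71.372 + 77.944 = 197.206 s

197.206 s


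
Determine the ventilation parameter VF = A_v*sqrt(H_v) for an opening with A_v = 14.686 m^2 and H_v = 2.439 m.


sqrt(H_v) = 1.5617
VF = 14.686 * 1.5617 = 22.936 m^(5/2)

22.936 m^(5/2)


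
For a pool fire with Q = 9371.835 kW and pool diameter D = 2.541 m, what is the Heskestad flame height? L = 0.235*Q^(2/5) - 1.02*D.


Q^(2/5) = 38.791
0.235 * Q^(2/5) = 9.1159
1.02 * D = 2.5918
L = 6.5240 m

6.5240 m


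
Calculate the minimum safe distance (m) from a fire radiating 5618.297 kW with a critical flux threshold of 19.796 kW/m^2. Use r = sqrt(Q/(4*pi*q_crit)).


4*pi*q_crit = 248.76
Q/(4*pi*q_crit) = 22.585
r = sqrt(22.585) = 4.7524 m

4.7524 m


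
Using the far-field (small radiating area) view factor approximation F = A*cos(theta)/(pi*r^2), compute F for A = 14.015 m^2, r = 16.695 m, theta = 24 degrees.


cos(24 deg) = 0.91355
pi*r^2 = 875.63
F = 14.015 * 0.91355 / 875.63 = 0.014622

0.014622


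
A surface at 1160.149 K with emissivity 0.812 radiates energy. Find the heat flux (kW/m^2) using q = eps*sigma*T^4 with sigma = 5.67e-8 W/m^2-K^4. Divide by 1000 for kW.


T^4 = 1.8116e+12
q = 0.812 * 5.67e-8 * 1.8116e+12 / 1000 = 83.405 kW/m^2

83.405 kW/m^2


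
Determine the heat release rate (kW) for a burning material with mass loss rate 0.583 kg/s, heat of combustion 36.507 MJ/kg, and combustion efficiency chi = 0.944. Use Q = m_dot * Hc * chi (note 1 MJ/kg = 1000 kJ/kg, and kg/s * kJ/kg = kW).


Hc = 36.507 MJ/kg = 36.507 * 1000 kJ/kg = 36507 kJ/kg
Q = 0.583 kg/s * 36507 kJ/kg * 0.944 = 20092 kW

20092 kW


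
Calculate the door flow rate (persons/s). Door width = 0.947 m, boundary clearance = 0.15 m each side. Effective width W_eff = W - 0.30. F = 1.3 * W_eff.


W_eff = 0.947 - 0.30 = 0.647 m
F = 1.3 * 0.647 = 0.84110 persons/s

0.84110 persons/s


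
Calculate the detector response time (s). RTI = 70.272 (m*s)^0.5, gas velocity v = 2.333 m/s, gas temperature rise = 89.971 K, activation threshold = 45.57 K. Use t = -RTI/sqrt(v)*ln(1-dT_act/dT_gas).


dT_act/dT_gas = 0.50650
ln(1 - 0.50650) = -0.70623
t = -70.272 / sqrt(2.333) * -0.70623 = 32.491 s

32.491 s


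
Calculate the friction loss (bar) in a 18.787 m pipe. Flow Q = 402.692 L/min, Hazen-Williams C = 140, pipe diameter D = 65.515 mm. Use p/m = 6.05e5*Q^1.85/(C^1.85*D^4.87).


Q^1.85 = 65948
C^1.85 = 9339.8
D^4.87 = 7.0078e+08
p/m = 0.0060959 bar/m
p_total = 0.0060959 * 18.787 = 0.11452 bar

0.11452 bar


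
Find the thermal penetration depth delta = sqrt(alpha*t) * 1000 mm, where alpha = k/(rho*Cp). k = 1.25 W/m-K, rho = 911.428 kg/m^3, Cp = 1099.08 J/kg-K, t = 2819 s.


alpha = 1.25 / (911.428 * 1099.08) = 1.2478e-06 m^2/s
alpha * t = 0.0035177
delta = sqrt(0.0035177) * 1000 = 59.310 mm

59.310 mm


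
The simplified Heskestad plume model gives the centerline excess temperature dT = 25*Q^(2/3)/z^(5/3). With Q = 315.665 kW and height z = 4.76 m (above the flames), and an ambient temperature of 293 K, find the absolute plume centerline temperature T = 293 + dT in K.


Q^(2/3) = 46.361
z^(5/3) = 13.469
dT = 25 * 46.361 / 13.469 = 86.049 K
T = 293 + 86.049 = 379.05 K

379.05 K


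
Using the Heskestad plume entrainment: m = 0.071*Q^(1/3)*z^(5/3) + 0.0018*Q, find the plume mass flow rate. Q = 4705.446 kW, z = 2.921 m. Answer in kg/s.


Q^(1/3) = 16.757
z^(5/3) = 5.9688
First term = 0.071 * 16.757 * 5.9688 = 7.1014
Second term = 0.0018 * 4705.446 = 8.4698
m = 15.571 kg/s

15.571 kg/s


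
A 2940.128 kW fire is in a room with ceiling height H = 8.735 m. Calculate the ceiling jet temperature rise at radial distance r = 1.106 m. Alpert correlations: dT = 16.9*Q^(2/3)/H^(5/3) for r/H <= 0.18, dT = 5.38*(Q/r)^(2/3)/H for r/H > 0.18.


r/H = 1.106 / 8.735 = 0.12662
r/H <= 0.18, so dT = 16.9*Q^(2/3)/H^(5/3)
Q^(2/3) = 205.23
H^(5/3) = 37.049
dT = 16.9 * 205.23 / 37.049 = 93.618 K

93.618 K


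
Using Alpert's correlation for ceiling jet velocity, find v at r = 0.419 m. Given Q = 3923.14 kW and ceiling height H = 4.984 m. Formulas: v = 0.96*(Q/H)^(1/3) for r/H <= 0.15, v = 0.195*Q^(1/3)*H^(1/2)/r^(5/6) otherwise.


r/H = 0.419 / 4.984 = 0.084069
r/H <= 0.15, so v = 0.96*(Q/H)^(1/3)
Q/H = 787.15
(Q/H)^(1/3) = 9.2332
v = 0.96 * 9.2332 = 8.8639 m/s

8.8639 m/s


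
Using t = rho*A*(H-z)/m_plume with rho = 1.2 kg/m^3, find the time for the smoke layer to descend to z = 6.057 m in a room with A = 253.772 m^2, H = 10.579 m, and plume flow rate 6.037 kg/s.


H - z = 4.522 m
t = 1.2 * 253.772 * 4.522 / 6.037 = 228.10 s

228.10 s


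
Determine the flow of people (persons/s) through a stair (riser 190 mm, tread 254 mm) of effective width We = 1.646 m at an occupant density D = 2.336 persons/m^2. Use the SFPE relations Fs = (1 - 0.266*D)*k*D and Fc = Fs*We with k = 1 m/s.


1 - 0.266*D = 1 - 0.266*2.336 = 0.37862
Fs = 0.37862 * 1 * 2.336 = 0.88447 persons/(s*m)
Fc = 0.88447 * 1.646 = 1.4558 persons/s

1.4558 persons/s


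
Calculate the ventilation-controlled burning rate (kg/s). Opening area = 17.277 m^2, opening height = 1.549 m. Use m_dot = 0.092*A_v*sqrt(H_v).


sqrt(H_v) = 1.2446
m_dot = 0.092 * 17.277 * 1.2446 = 1.9783 kg/s

1.9783 kg/s


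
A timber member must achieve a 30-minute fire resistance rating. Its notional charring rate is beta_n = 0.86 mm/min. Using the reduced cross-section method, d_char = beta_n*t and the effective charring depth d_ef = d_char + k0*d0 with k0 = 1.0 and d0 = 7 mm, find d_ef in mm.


d_char = 0.86 * 30 = 25.8 mm
d_ef = 25.8 + 1.0*7 = 32.8 mm

32.8 mm


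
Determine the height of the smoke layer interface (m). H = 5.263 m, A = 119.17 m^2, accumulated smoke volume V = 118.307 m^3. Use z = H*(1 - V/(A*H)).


V/(A*H) = 0.18863
1 - 0.18863 = 0.81137
z = 5.263 * 0.81137 = 4.2702 m

4.2702 m


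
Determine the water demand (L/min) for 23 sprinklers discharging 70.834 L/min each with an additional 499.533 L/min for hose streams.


Sprinkler demand = 23 * 70.834 = 1629.182 L/min
Total = 1629.182 + 499.533 = 2128.715 L/min

2128.715 L/min


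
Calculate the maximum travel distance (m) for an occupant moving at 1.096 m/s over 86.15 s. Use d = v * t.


d = 1.096 * 86.15 = 94.420 m

94.420 m


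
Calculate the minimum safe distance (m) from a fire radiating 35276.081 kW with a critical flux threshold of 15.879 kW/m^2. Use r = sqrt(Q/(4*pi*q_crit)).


4*pi*q_crit = 199.54
Q/(4*pi*q_crit) = 176.79
r = sqrt(176.79) = 13.296 m

13.296 m


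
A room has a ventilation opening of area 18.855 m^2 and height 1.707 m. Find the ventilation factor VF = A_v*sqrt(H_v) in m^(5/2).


sqrt(H_v) = 1.3065
VF = 18.855 * 1.3065 = 24.634 m^(5/2)

24.634 m^(5/2)


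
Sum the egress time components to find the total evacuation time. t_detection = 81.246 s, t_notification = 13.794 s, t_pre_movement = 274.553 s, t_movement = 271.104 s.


Total = 81.246 + 13.794 + 274.553 + 271.104 = 640.697 s

640.697 s


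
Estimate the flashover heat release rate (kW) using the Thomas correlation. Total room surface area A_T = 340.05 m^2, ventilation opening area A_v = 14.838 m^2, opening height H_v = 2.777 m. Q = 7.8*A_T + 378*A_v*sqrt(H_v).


7.8*A_T = 2652.39
sqrt(H_v) = 1.6664
378*A_v*sqrt(H_v) = 9346.6
Q = 2652.39 + 9346.6 = 11999 kW

11999 kW


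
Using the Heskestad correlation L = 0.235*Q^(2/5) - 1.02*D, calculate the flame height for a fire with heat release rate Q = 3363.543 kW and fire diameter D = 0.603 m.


Q^(2/5) = 25.747
0.235 * Q^(2/5) = 6.0504
1.02 * D = 0.61506
L = 5.4354 m

5.4354 m


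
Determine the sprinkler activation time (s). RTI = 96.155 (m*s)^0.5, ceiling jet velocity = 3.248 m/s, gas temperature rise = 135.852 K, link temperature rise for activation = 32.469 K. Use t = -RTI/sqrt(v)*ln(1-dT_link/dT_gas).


dT_link/dT_gas = 0.23900
ln(1 - 0.23900) = -0.27313
t = -96.155 / sqrt(3.248) * -0.27313 = 14.572 s

14.572 s


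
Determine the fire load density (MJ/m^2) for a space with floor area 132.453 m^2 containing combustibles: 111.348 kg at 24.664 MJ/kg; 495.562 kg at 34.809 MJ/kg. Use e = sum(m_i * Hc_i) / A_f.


Total energy = 111.348*24.664 + 495.562*34.809
= 2746.287 + 17250.02
= 19996.30 MJ
e = 19996.30 / 132.453 = 150.97 MJ/m^2

150.97 MJ/m^2


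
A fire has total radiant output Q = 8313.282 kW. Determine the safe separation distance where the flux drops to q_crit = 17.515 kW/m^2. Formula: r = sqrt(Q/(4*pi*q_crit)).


4*pi*q_crit = 220.10
Q/(4*pi*q_crit) = 37.770
r = sqrt(37.770) = 6.1458 m

6.1458 m


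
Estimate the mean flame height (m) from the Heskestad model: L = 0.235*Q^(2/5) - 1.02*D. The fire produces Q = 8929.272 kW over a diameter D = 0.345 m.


Q^(2/5) = 38.048
0.235 * Q^(2/5) = 8.9412
1.02 * D = 0.35190
L = 8.5893 m

8.5893 m


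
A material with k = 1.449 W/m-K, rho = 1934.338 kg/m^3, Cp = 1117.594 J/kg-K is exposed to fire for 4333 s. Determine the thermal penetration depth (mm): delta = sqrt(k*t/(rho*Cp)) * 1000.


alpha = 1.449 / (1934.338 * 1117.594) = 6.7027e-07 m^2/s
alpha * t = 0.0029043
delta = sqrt(0.0029043) * 1000 = 53.892 mm

53.892 mm


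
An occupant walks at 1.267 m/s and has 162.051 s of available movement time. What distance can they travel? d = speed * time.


d = 1.267 * 162.051 = 205.32 m

205.32 m


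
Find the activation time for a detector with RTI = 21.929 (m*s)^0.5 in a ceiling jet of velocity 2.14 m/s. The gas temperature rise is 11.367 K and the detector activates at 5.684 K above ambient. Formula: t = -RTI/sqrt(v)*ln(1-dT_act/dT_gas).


dT_act/dT_gas = 0.50004
ln(1 - 0.50004) = -0.69324
t = -21.929 / sqrt(2.14) * -0.69324 = 10.392 s

10.392 s


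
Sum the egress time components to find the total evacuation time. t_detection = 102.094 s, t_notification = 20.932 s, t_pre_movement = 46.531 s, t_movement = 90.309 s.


Total = 102.094 + 20.932 + 46.531 + 90.309 = 259.866 s

259.866 s


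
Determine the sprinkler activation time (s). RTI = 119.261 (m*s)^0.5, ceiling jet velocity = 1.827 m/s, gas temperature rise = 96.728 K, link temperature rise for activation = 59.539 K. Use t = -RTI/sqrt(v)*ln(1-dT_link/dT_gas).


dT_link/dT_gas = 0.61553
ln(1 - 0.61553) = -0.95589
t = -119.261 / sqrt(1.827) * -0.95589 = 84.341 s

84.341 s


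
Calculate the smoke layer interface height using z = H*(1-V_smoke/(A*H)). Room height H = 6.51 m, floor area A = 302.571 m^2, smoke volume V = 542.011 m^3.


V/(A*H) = 0.27517
1 - 0.27517 = 0.72483
z = 6.51 * 0.72483 = 4.7186 m

4.7186 m


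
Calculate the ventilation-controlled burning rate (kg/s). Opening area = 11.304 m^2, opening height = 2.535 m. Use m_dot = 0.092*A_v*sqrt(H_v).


sqrt(H_v) = 1.5922
m_dot = 0.092 * 11.304 * 1.5922 = 1.6558 kg/s

1.6558 kg/s


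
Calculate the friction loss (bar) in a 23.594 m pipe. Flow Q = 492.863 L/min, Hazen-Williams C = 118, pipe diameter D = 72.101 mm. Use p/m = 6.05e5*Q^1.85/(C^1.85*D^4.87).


Q^1.85 = 95839
C^1.85 = 6807.4
D^4.87 = 1.1173e+09
p/m = 0.0076233 bar/m
p_total = 0.0076233 * 23.594 = 0.17986 bar

0.17986 bar


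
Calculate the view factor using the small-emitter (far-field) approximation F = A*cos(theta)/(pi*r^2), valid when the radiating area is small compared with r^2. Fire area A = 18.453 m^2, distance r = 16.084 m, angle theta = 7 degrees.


cos(7 deg) = 0.99255
pi*r^2 = 812.71
F = 18.453 * 0.99255 / 812.71 = 0.022536

0.022536


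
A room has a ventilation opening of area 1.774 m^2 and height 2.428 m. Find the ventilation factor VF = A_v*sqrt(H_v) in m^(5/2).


sqrt(H_v) = 1.5582
VF = 1.774 * 1.5582 = 2.7643 m^(5/2)

2.7643 m^(5/2)


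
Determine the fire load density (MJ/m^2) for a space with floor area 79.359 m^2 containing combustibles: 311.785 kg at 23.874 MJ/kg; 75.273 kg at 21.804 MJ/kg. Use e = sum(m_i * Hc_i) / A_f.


Total energy = 311.785*23.874 + 75.273*21.804
= 7443.555 + 1641.252
= 9084.808 MJ
e = 9084.808 / 79.359 = 114.48 MJ/m^2

114.48 MJ/m^2


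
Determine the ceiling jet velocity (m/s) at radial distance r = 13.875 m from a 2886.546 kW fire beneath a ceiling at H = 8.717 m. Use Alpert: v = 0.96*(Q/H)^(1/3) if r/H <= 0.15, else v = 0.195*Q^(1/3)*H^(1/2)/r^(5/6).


r/H = 13.875 / 8.717 = 1.5917
r/H > 0.15, so v = 0.195*Q^(1/3)*H^(1/2)/r^(5/6)
Q^(1/3) = 14.238
H^(1/2) = 2.9525
r^(5/6) = 8.9508
v = 0.195 * 14.238 * 2.9525 / 8.9508 = 0.91583 m/s

0.91583 m/s


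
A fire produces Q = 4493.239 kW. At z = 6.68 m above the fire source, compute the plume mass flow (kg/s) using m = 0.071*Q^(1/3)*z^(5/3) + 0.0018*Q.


Q^(1/3) = 16.501
z^(5/3) = 23.693
First term = 0.071 * 16.501 * 23.693 = 27.759
Second term = 0.0018 * 4493.239 = 8.0878
m = 35.847 kg/s

35.847 kg/s


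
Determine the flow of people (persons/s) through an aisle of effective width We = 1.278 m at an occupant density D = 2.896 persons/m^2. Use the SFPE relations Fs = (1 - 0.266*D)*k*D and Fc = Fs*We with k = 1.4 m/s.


1 - 0.266*D = 1 - 0.266*2.896 = 0.22966
Fs = 0.22966 * 1.4 * 2.896 = 0.93115 persons/(s*m)
Fc = 0.93115 * 1.278 = 1.1900 persons/s

1.1900 persons/s


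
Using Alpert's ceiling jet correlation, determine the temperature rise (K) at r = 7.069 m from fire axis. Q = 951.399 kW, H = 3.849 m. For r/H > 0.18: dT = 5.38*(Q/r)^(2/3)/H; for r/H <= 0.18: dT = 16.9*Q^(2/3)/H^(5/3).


r/H = 7.069 / 3.849 = 1.8366
r/H > 0.18, so dT = 5.38*(Q/r)^(2/3)/H
Q/r = 134.59
(Q/r)^(2/3) = 26.263
dT = 5.38 * 26.263 / 3.849 = 36.709 K

36.709 K


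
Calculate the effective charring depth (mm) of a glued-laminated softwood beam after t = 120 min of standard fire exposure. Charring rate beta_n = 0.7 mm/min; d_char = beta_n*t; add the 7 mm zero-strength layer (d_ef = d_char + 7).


d_char = 0.7 * 120 = 84 mm
d_ef = 84 + 1.0*7 = 91 mm

91 mm


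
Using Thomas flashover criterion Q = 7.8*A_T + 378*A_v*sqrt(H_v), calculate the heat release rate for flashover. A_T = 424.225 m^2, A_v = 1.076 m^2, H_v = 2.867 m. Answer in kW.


7.8*A_T = 3308.955
sqrt(H_v) = 1.6932
378*A_v*sqrt(H_v) = 688.68
Q = 3308.955 + 688.68 = 3997.6 kW

3997.6 kW


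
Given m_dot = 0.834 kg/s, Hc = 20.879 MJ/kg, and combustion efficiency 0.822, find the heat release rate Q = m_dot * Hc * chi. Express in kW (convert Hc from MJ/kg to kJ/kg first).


Hc = 20.879 MJ/kg = 20.879 * 1000 kJ/kg = 20879 kJ/kg
Q = 0.834 kg/s * 20879 kJ/kg * 0.822 = 14314 kW

14314 kW


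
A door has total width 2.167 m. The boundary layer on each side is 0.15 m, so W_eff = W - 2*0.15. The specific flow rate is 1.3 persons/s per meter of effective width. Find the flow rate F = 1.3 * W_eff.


W_eff = 2.167 - 0.30 = 1.867 m
F = 1.3 * 1.867 = 2.4271 persons/s

2.4271 persons/s


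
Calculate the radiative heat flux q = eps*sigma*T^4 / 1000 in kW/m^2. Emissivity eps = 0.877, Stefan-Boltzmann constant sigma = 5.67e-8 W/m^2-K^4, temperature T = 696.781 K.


T^4 = 2.3571e+11
q = 0.877 * 5.67e-8 * 2.3571e+11 / 1000 = 11.721 kW/m^2

11.721 kW/m^2


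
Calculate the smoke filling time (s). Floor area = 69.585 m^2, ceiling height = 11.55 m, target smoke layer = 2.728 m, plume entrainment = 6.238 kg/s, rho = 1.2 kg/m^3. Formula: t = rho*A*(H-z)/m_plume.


H - z = 8.822 m
t = 1.2 * 69.585 * 8.822 / 6.238 = 118.09 s

118.09 s


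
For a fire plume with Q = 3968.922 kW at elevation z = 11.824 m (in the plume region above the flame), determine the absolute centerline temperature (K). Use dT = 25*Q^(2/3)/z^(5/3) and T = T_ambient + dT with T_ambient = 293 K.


Q^(2/3) = 250.68
z^(5/3) = 61.368
dT = 25 * 250.68 / 61.368 = 102.12 K
T = 293 + 102.12 = 395.12 K

395.12 K


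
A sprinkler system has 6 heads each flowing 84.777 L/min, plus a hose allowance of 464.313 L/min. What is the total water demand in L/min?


Sprinkler demand = 6 * 84.777 = 508.662 L/min
Total = 508.662 + 464.313 = 972.975 L/min

972.975 L/min


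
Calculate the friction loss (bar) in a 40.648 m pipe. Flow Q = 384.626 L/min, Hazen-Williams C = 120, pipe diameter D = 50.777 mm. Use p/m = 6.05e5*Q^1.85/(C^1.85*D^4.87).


Q^1.85 = 60579
C^1.85 = 7022.4
D^4.87 = 2.0258e+08
p/m = 0.025763 bar/m
p_total = 0.025763 * 40.648 = 1.0472 bar

1.0472 bar


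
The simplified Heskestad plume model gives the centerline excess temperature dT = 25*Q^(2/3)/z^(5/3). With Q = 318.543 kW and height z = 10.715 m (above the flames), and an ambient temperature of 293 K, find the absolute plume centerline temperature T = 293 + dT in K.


Q^(2/3) = 46.642
z^(5/3) = 52.078
dT = 25 * 46.642 / 52.078 = 22.391 K
T = 293 + 22.391 = 315.39 K

315.39 K
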